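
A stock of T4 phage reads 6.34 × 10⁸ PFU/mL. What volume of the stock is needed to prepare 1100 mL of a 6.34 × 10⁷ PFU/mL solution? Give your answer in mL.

110 mL

V₁ = C₂V₂/C₁ = 6.34 × 10⁷ × 1100 / 6.34 × 10⁸ = 110 mL.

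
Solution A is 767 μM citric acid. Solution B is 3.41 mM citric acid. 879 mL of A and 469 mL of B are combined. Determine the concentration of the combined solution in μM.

1690 μM

C_B = 3.41 mM = 3410 μM.
C_mix = (C_A·V_A + C_B·V_B)/(V_A + V_B) = (767×879 + 3410×469) / 1348 = 1687 μM.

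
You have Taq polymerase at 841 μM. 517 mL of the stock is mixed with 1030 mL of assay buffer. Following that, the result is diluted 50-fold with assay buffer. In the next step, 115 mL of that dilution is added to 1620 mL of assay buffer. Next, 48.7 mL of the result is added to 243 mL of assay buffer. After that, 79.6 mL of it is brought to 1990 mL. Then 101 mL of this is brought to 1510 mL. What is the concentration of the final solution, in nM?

0.166 nM

Overall dilution factor = 2.992 × 50 × 15.09 × 5.990 × 25 × 14.95 = 5.05 × 10⁶.
841 μM / 5.05 × 10⁶ = 1.66 × 10⁻⁴ μM = 0.166 nM.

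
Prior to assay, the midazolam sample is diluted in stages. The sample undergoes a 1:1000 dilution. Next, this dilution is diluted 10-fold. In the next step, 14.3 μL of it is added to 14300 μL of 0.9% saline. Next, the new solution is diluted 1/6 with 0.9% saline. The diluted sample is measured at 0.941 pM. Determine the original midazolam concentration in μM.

56.5 μM

Overall dilution factor = 1000 × 10 × 1001 × 6 = 6.01 × 10⁷.
Original = 0.941 pM × 6.01 × 10⁷ = 5.65 × 10⁷ pM = 56.5 μM.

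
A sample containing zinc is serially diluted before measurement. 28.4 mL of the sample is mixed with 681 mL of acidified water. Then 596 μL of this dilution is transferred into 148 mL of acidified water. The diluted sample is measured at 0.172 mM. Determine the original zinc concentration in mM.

1070 mM

Overall dilution factor = 24.98 × 249.3 = 6228.
Original = 0.172 mM × 6228 = 1071 mM.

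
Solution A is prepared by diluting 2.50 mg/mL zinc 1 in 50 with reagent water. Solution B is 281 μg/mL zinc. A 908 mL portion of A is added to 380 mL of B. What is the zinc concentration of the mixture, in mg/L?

118 mg/L

C_A = 2.50 mg/mL / 50 = 0.0500 mg/mL.
C_B = 281 μg/mL = 0.281 mg/mL.
C_mix = (C_A·V_A + C_B·V_B)/(V_A + V_B) = (0.0500×908 + 0.281×380) / 1288 = 0.118 mg/mL = 118 mg/L.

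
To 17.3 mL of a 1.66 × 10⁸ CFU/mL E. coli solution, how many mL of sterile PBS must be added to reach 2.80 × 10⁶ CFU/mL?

1010 mL

V₂ = C₁V₁/C₂ = 1.66 × 10⁸ × 17.3 / 2.80 × 10⁶ = 1026 mL.
Diluent to add = V₂ − V₁ = 1026 − 17.3 = 1010 mL.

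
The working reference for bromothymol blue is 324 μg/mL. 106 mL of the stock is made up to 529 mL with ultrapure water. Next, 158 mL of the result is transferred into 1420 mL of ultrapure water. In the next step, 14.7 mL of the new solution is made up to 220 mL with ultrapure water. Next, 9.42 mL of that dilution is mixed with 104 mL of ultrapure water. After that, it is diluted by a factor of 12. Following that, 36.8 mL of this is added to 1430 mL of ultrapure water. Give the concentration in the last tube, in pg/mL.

75.4 pg/mL

Overall dilution factor = 4.991 × 9.987 × 14.97 × 12.04 × 12 × 39.86 = 4.30 × 10⁶.
324 μg/mL / 4.30 × 10⁶ = 7.54 × 10⁻⁵ μg/mL = 75.4 pg/mL.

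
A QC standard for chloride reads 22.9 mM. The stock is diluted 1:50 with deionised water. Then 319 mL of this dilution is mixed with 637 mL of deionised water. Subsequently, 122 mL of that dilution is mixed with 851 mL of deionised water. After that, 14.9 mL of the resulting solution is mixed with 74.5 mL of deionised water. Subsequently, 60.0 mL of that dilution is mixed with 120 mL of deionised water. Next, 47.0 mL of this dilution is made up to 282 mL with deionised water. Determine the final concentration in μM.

0.177 μM

Overall dilution factor = 50 × 2.997 × 7.975 × 6 × 3 × 6 = 1.29 × 10⁵.
22.9 mM / 1.29 × 10⁵ = 1.77 × 10⁻⁴ mM = 0.177 μM.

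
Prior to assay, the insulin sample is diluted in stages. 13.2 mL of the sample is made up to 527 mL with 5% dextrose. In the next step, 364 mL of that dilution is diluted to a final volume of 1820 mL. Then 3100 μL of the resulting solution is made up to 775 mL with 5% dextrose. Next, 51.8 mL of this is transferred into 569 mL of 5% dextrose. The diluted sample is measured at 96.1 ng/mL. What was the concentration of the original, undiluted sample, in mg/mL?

57.5 mg/mL

Overall dilution factor = 39.92 × 5 × 250 × 11.98 = 5.98 × 10⁵.
Original = 96.1 ng/mL × 5.98 × 10⁵ = 5.75 × 10⁷ ng/mL = 57.5 mg/mL.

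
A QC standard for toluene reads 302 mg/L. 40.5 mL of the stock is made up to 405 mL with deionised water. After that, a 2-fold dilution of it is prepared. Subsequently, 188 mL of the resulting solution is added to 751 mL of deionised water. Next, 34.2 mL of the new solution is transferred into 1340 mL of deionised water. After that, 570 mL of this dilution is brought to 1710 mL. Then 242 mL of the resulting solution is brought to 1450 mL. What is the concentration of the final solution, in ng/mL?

4.19 ng/mL

Overall dilution factor = 10 × 2 × 4.995 × 40.18 × 3 × 5.992 = 7.21 × 10⁴.
302 mg/L / 7.21 × 10⁴ = 4.19 × 10⁻³ mg/L = 4.19 ng/mL.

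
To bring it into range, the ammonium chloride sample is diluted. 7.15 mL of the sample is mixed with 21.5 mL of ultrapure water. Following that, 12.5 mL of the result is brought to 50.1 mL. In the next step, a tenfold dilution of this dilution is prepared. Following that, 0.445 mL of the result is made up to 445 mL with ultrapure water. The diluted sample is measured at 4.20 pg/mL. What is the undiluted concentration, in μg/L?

675 μg/L

Overall dilution factor = 4.007 × 4.008 × 10 × 1000 = 1.61 × 10⁵.
Original = 4.20 pg/mL × 1.61 × 10⁵ = 6.75 × 10⁵ pg/mL = 675 μg/L.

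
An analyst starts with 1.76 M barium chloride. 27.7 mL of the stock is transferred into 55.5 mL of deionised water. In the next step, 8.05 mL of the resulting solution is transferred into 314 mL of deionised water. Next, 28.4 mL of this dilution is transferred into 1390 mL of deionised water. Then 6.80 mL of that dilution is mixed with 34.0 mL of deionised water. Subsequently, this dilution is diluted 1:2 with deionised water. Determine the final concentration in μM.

24.4 μM

Overall dilution factor = 3.004 × 40.01 × 49.94 × 6 × 2 = 7.20 × 10⁴.
1.76 M / 7.20 × 10⁴ = 2.44 × 10⁻⁵ M = 24.4 μM.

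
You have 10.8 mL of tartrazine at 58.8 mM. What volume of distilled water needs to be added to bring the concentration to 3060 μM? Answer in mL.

197 mL

3060 μM = 3.06 mM.
V₂ = C₁V₁/C₂ = 58.8 × 10.8 / 3.06 = 208 mL.
Diluent to add = V₂ − V₁ = 208 − 10.8 = 197 mL.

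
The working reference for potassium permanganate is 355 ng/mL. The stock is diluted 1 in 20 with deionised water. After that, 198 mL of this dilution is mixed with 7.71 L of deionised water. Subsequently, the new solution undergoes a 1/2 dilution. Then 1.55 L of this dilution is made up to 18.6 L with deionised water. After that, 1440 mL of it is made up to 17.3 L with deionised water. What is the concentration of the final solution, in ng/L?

Overall dilution factor = 20 × 39.94 × 2 × 12 × 12.01 = 2.30 × 10⁵.
355 ng/mL / 2.30 × 10⁵ = 1.54 × 10⁻³ ng/mL = 1.54 ng/L.

1.54 ng/L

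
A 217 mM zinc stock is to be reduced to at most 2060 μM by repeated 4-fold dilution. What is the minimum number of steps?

Need 4ⁿ ≥ 105, so n ≥ log(105)/log(4) = 3.36.
Minimum whole steps: n = 4.

4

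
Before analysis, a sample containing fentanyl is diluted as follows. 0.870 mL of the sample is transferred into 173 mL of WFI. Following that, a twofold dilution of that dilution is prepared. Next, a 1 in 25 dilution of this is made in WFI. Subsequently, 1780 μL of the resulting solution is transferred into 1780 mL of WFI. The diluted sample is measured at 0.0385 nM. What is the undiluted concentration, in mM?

Overall dilution factor = 199.9 × 2 × 25 × 1001 = 1.00 × 10⁷.
Original = 0.0385 nM × 1.00 × 10⁷ = 3.85 × 10⁵ nM = 0.385 mM.

0.385 mM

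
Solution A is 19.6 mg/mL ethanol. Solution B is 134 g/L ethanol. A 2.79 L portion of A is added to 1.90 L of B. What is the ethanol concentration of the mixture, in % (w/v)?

C_B = 134 g/L = 134 mg/mL.
C_mix = (C_A·V_A + C_B·V_B)/(V_A + V_B) = (19.6×2.79 + 134×1.90) / 4.690 = 65.9 mg/mL = 6.59 % (w/v).

6.59 % (w/v)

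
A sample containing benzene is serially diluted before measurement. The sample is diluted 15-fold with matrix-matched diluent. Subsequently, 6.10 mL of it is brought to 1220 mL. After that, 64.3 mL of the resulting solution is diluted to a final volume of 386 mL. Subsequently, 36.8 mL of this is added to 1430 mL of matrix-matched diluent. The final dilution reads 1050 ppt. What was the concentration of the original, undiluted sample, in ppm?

Overall dilution factor = 15 × 200 × 6.003 × 39.86 = 7.18 × 10⁵.
Original = 1050 ppt × 7.18 × 10⁵ = 7.54 × 10⁸ ppt = 754 ppm.

754 ppm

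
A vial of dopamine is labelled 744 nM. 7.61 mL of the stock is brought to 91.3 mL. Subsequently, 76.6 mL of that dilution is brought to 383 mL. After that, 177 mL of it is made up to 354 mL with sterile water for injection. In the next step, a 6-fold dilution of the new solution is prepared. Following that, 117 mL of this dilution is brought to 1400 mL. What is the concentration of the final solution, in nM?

0.0864 nM

Overall dilution factor = 12.00 × 5 × 2 × 6 × 11.97 = 8613.
744 nM / 8613 = 0.0864 nM.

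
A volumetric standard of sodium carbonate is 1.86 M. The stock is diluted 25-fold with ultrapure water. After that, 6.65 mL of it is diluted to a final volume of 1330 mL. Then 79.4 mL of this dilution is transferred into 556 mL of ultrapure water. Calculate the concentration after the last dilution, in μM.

46.5 μM

Overall dilution factor = 25 × 200 × 8.003 = 4.00 × 10⁴.
1.86 M / 4.00 × 10⁴ = 4.65 × 10⁻⁵ M = 46.5 μM.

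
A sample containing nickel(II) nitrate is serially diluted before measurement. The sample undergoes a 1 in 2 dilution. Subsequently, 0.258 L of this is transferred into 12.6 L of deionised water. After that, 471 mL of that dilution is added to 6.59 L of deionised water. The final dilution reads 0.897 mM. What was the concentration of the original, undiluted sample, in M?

Overall dilution factor = 2 × 49.84 × 14.99 = 1494.
Original = 0.897 mM × 1494 = 1340 mM = 1.34 M.

1.34 M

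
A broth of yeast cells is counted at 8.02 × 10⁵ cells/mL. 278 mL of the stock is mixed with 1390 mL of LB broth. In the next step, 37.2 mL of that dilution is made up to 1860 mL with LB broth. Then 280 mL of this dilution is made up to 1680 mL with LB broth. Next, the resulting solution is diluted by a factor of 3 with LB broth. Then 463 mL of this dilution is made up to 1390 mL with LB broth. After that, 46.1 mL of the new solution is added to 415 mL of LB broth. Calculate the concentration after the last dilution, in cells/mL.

4.95 cells/mL

Overall dilution factor = 6 × 50 × 6 × 3 × 3.002 × 10.00 = 1.62 × 10⁵.
8.02 × 10⁵ cells/mL / 1.62 × 10⁵ = 4.95 cells/mL.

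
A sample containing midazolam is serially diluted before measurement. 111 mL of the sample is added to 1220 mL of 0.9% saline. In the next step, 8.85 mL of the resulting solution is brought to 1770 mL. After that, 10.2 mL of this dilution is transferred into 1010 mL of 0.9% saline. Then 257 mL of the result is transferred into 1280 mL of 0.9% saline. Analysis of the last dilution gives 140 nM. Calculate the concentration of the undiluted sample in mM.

201 mM

Overall dilution factor = 11.99 × 200 × 100.0 × 5.981 = 1.43 × 10⁶.
Original = 140 nM × 1.43 × 10⁶ = 2.01 × 10⁸ nM = 201 mM.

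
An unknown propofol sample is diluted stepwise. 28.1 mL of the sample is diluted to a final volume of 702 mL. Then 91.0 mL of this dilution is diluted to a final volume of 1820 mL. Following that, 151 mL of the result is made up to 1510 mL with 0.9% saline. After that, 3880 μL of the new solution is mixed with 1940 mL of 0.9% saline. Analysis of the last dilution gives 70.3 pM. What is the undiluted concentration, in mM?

0.176 mM

Overall dilution factor = 24.98 × 20 × 10 × 501 = 2.50 × 10⁶.
Original = 70.3 pM × 2.50 × 10⁶ = 1.76 × 10⁸ pM = 0.176 mM.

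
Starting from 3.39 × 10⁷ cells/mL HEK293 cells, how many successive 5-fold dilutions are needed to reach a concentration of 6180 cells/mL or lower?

6

Need 5ⁿ ≥ 5485, so n ≥ log(5485)/log(5) = 5.35.
Minimum whole steps: n = 6.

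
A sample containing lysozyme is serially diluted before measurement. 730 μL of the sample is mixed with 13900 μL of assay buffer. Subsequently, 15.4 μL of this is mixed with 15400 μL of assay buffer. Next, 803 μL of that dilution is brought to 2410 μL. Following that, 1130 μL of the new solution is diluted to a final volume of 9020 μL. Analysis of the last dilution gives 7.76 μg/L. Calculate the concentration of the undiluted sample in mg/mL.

Overall dilution factor = 20.04 × 1001 × 3.001 × 7.982 = 4.81 × 10⁵.
Original = 7.76 μg/L × 4.81 × 10⁵ = 3.73 × 10⁶ μg/L = 3.73 mg/mL.

3.73 mg/mL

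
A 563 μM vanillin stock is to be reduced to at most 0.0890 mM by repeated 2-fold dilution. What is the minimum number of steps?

3

Need 2ⁿ ≥ 6.33, so n ≥ log(6.33)/log(2) = 2.66.
Minimum whole steps: n = 3.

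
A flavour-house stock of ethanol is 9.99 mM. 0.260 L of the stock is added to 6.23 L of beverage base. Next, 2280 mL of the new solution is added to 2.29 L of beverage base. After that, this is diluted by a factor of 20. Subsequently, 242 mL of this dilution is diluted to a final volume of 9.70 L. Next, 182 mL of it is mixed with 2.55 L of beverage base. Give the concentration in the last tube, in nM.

Overall dilution factor = 24.96 × 2.004 × 20 × 40.08 × 15.01 = 6.02 × 10⁵.
9.99 mM / 6.02 × 10⁵ = 1.66 × 10⁻⁵ mM = 16.6 nM.

16.6 nM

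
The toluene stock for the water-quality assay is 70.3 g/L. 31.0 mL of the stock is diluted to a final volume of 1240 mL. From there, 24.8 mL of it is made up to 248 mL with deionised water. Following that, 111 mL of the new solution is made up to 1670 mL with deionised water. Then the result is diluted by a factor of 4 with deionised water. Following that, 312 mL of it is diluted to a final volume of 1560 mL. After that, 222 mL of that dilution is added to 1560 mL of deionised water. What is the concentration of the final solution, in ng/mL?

72.8 ng/mL

Overall dilution factor = 40 × 10 × 15.05 × 4 × 5 × 8.027 = 9.66 × 10⁵.
70.3 g/L / 9.66 × 10⁵ = 7.28 × 10⁻⁵ g/L = 72.8 ng/mL.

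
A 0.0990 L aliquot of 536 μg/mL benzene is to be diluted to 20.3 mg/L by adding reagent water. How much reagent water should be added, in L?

2.51 L

20.3 mg/L = 20.3 μg/mL.
V₂ = C₁V₁/C₂ = 536 × 0.0990 / 20.3 = 2.61 L.
Diluent to add = V₂ − V₁ = 2.61 − 0.0990 = 2.51 L.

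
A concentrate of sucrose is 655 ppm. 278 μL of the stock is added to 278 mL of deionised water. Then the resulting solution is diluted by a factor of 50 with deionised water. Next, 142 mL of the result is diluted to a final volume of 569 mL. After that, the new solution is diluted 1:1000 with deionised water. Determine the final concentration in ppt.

3.27 ppt

Overall dilution factor = 1001 × 50 × 4.007 × 1000 = 2.01 × 10⁸.
655 ppm / 2.01 × 10⁸ = 3.27 × 10⁻⁶ ppm = 3.27 ppt.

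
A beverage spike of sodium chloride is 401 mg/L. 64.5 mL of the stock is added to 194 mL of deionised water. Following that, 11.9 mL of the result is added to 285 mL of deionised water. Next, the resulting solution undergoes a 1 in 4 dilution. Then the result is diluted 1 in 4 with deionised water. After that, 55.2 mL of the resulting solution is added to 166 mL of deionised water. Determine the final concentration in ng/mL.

62.5 ng/mL

Overall dilution factor = 4.008 × 24.95 × 4 × 4 × 4.007 = 6411.
401 mg/L / 6411 = 0.0625 mg/L = 62.5 ng/mL.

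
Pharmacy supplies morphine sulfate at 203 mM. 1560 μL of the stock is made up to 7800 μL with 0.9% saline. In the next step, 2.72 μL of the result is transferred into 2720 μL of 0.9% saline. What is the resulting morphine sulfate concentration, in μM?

40.6 μM

Overall dilution factor = 5 × 1001 = 5005.
203 mM / 5005 = 0.0406 mM = 40.6 μM.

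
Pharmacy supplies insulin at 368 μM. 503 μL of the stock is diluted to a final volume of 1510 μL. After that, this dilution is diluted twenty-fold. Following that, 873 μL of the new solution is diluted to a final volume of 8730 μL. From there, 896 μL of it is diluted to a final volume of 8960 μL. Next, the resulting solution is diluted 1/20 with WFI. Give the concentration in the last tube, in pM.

3060 pM

Overall dilution factor = 3.002 × 20 × 10 × 10 × 20 = 1.20 × 10⁵.
368 μM / 1.20 × 10⁵ = 3.06 × 10⁻³ μM = 3060 pM.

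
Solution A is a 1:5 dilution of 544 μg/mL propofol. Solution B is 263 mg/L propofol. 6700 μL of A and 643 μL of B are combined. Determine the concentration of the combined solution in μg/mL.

122 μg/mL

C_A = 544 μg/mL / 5 = 109 μg/mL.
C_B = 263 mg/L = 263 μg/mL.
C_mix = (C_A·V_A + C_B·V_B)/(V_A + V_B) = (109×6700 + 263×643) / 7343 = 122 μg/mL.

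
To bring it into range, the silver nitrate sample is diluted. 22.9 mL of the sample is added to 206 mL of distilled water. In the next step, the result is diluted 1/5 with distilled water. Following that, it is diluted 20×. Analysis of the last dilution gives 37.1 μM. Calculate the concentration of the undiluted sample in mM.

37.1 mM

Overall dilution factor = 9.996 × 5 × 20 = 1000.
Original = 37.1 μM × 1000 = 3.71 × 10⁴ μM = 37.1 mM.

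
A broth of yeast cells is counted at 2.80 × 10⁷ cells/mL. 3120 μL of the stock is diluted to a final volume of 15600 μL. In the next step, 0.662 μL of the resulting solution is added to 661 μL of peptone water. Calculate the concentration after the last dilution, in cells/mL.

Overall dilution factor = 5 × 999.5 = 4997.
2.80 × 10⁷ cells/mL / 4997 = 5600 cells/mL.

5600 cells/mL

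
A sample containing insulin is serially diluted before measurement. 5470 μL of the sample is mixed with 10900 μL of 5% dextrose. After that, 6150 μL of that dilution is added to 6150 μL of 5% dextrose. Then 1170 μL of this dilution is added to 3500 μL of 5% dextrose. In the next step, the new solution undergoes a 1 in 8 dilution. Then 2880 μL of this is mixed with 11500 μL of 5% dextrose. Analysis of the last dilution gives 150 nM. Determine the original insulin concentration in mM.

0.143 mM

Overall dilution factor = 2.993 × 2 × 3.991 × 8 × 4.993 = 954.
Original = 150 nM × 954 = 1.43 × 10⁵ nM = 0.143 mM.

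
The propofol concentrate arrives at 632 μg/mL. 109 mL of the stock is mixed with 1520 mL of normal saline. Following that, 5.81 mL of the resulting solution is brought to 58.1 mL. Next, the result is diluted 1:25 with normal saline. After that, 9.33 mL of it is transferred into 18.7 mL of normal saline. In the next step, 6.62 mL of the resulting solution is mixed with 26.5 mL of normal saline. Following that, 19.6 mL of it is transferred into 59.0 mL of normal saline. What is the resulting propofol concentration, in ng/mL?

2.81 ng/mL

Overall dilution factor = 14.94 × 10 × 25 × 3.004 × 5.003 × 4.010 = 2.25 × 10⁵.
632 μg/mL / 2.25 × 10⁵ = 2.81 × 10⁻³ μg/mL = 2.81 ng/mL.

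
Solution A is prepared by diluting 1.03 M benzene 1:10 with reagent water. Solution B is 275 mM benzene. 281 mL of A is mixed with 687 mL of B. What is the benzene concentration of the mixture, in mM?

225 mM

C_A = 1.03 M / 10 = 0.103 M.
C_B = 275 mM = 0.275 M.
C_mix = (C_A·V_A + C_B·V_B)/(V_A + V_B) = (0.103×281 + 0.275×687) / 968.0 = 0.225 M = 225 mM.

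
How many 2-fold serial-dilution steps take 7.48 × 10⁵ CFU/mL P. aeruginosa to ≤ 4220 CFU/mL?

8

Need 2ⁿ ≥ 177, so n ≥ log(177)/log(2) = 7.47.
Minimum whole steps: n = 8.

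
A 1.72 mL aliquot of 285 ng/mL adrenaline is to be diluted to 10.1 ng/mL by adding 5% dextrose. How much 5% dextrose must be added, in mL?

46.8 mL

V₂ = C₁V₁/C₂ = 285 × 1.72 / 10.1 = 48.5 mL.
Diluent to add = V₂ − V₁ = 48.5 − 1.72 = 46.8 mL.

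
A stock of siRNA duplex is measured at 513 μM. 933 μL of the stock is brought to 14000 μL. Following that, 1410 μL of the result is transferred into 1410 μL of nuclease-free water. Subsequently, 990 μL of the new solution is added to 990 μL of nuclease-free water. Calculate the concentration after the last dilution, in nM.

8550 nM

Overall dilution factor = 15.01 × 2 × 2 = 60.0.
513 μM / 60.0 = 8.55 μM = 8550 nM.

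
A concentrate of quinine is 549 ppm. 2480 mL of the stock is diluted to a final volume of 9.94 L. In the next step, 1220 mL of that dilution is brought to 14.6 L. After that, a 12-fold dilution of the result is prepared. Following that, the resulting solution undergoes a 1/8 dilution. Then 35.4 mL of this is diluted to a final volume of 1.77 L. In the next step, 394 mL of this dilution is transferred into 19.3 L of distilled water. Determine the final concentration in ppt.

47.7 ppt

Overall dilution factor = 4.008 × 11.97 × 12 × 8 × 50 × 49.98 = 1.15 × 10⁷.
549 ppm / 1.15 × 10⁷ = 4.77 × 10⁻⁵ ppm = 47.7 ppt.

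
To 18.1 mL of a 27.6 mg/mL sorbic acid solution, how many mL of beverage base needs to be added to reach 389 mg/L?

389 mg/L = 0.389 mg/mL.
V₂ = C₁V₁/C₂ = 27.6 × 18.1 / 0.389 = 1284 mL.
Diluent to add = V₂ − V₁ = 1284 − 18.1 = 1270 mL.

1270 mL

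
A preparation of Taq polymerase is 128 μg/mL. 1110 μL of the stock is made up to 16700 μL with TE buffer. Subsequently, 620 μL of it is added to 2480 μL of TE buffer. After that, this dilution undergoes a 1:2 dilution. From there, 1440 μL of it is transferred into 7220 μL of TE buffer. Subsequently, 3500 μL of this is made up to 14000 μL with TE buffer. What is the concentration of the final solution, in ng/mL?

Overall dilution factor = 15.05 × 5 × 2 × 6.014 × 4 = 3619.
128 μg/mL / 3619 = 0.0354 μg/mL = 35.4 ng/mL.

35.4 ng/mL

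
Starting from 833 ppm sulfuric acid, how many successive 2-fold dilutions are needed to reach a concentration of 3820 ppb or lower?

Need 2ⁿ ≥ 218, so n ≥ log(218)/log(2) = 7.77.
Minimum whole steps: n = 8.

8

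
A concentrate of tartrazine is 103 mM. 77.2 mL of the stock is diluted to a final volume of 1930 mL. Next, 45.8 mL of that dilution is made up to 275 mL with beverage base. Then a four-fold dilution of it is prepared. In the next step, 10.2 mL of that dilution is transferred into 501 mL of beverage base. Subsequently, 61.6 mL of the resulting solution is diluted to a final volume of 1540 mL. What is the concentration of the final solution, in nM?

137 nM

Overall dilution factor = 25 × 6.004 × 4 × 50.12 × 25 = 7.52 × 10⁵.
103 mM / 7.52 × 10⁵ = 1.37 × 10⁻⁴ mM = 137 nM.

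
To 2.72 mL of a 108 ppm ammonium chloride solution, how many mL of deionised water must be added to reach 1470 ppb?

197 mL

1470 ppb = 1.47 ppm.
V₂ = C₁V₁/C₂ = 108 × 2.72 / 1.47 = 200 mL.
Diluent to add = V₂ − V₁ = 200 − 2.72 = 197 mL.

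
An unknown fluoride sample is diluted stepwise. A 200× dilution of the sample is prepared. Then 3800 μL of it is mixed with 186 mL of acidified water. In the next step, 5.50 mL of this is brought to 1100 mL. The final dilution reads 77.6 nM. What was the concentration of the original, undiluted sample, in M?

Overall dilution factor = 200 × 49.95 × 200 = 2.00 × 10⁶.
Original = 77.6 nM × 2.00 × 10⁶ = 1.55 × 10⁸ nM = 0.155 M.

0.155 M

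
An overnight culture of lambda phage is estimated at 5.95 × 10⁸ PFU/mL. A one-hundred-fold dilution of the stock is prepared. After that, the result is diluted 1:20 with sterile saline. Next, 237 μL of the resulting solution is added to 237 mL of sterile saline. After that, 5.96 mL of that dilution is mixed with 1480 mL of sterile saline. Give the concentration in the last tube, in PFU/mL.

Overall dilution factor = 100 × 20 × 1001 × 249.3 = 4.99 × 10⁸.
5.95 × 10⁸ PFU/mL / 4.99 × 10⁸ = 1.19 PFU/mL.

1.19 PFU/mL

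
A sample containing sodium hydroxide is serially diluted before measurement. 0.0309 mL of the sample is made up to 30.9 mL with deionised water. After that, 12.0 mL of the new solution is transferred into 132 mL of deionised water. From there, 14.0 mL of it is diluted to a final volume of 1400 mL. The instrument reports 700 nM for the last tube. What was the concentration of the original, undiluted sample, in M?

Overall dilution factor = 1000 × 12 × 100 = 1.20 × 10⁶.
Original = 700 nM × 1.20 × 10⁶ = 8.40 × 10⁸ nM = 0.840 M.

0.840 M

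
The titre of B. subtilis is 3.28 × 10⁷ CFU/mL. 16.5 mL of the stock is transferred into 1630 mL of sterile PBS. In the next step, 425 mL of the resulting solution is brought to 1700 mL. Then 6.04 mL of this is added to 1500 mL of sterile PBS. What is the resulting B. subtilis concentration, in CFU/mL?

330 CFU/mL

Overall dilution factor = 99.79 × 4 × 249.3 = 9.95 × 10⁴.
3.28 × 10⁷ CFU/mL / 9.95 × 10⁴ = 330 CFU/mL.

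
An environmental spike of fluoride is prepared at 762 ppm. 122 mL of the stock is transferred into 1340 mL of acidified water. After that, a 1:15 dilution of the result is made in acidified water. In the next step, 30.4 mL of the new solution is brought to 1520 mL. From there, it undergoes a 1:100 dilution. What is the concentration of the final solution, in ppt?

Overall dilution factor = 11.98 × 15 × 50 × 100 = 8.99 × 10⁵.
762 ppm / 8.99 × 10⁵ = 8.48 × 10⁻⁴ ppm = 848 ppt.

848 ppt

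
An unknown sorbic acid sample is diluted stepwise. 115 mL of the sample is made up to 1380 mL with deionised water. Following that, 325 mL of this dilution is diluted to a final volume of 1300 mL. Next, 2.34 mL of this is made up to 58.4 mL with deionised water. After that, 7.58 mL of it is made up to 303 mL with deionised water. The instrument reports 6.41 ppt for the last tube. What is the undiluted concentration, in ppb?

307 ppb

Overall dilution factor = 12 × 4 × 24.96 × 39.97 = 4.79 × 10⁴.
Original = 6.41 ppt × 4.79 × 10⁴ = 3.07 × 10⁵ ppt = 307 ppb.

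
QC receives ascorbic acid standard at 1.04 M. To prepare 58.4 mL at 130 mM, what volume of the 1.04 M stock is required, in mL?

7.30 mL

130 mM = 0.130 M.
V₁ = C₂V₂/C₁ = 0.130 × 58.4 / 1.04 = 7.30 mL.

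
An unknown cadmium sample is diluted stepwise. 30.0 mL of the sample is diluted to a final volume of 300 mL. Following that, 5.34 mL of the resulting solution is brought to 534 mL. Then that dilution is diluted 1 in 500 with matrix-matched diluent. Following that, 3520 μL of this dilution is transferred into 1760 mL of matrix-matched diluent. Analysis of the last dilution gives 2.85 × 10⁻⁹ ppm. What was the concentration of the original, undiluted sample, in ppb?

Overall dilution factor = 10 × 100 × 500 × 501 = 2.51 × 10⁸.
Original = 2.85 × 10⁻⁹ ppm × 2.51 × 10⁸ = 0.714 ppm = 714 ppb.

714 ppb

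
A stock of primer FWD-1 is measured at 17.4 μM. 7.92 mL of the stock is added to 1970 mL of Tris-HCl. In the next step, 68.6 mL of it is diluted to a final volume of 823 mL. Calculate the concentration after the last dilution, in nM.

Overall dilution factor = 249.7 × 12.00 = 2996.
17.4 μM / 2996 = 5.81 × 10⁻³ μM = 5.81 nM.

5.81 nM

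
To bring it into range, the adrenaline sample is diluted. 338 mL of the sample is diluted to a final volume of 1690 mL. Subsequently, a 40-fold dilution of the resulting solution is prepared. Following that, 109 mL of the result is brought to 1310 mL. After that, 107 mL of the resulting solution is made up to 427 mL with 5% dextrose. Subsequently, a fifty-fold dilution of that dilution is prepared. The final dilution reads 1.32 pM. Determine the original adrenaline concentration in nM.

633 nM

Overall dilution factor = 5 × 40 × 12.02 × 3.991 × 50 = 4.80 × 10⁵.
Original = 1.32 pM × 4.80 × 10⁵ = 6.33 × 10⁵ pM = 633 nM.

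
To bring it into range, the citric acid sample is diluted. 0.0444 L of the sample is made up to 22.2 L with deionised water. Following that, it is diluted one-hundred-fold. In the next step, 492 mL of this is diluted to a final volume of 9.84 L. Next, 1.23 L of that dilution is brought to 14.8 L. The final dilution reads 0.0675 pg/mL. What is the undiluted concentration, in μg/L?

Overall dilution factor = 500 × 100 × 20 × 12.03 = 1.20 × 10⁷.
Original = 0.0675 pg/mL × 1.20 × 10⁷ = 8.12 × 10⁵ pg/mL = 812 μg/L.

812 μg/L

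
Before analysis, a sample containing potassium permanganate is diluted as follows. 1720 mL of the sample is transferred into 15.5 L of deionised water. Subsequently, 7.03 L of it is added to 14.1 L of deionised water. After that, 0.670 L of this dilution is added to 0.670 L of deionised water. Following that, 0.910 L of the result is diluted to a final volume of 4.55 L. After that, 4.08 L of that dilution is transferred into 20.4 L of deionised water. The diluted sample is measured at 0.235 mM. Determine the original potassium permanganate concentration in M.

0.424 M

Overall dilution factor = 10.01 × 3.006 × 2 × 5 × 6 = 1806.
Original = 0.235 mM × 1806 = 424 mM = 0.424 M.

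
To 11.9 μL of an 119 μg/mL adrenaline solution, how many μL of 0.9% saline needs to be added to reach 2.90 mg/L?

476 μL

2.90 mg/L = 2.90 μg/mL.
V₂ = C₁V₁/C₂ = 119 × 11.9 / 2.90 = 488 μL.
Diluent to add = V₂ − V₁ = 488 − 11.9 = 476 μL.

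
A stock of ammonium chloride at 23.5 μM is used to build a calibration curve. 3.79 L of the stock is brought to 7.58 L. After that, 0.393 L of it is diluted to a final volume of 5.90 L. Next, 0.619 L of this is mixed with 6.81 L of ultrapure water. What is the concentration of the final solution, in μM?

0.0652 μM

Overall dilution factor = 2 × 15.01 × 12.00 = 360.
23.5 μM / 360 = 0.0652 μM.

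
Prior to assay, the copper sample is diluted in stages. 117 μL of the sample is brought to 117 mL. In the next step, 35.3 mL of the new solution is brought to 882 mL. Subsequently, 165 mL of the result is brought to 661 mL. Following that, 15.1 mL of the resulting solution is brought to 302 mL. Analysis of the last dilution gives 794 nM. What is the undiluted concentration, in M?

Overall dilution factor = 1000 × 24.99 × 4.006 × 20 = 2.00 × 10⁶.
Original = 794 nM × 2.00 × 10⁶ = 1.59 × 10⁹ nM = 1.59 M.

1.59 M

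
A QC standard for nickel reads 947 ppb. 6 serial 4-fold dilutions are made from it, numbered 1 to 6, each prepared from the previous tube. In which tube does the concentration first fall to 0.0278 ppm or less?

tube 3

Tube n has concentration 947 ppb / 4ⁿ.
Need 4ⁿ ≥ 947 ppb / 0.0278 ppm = 34.1, so n ≥ 2.55.
First such tube: n = 3.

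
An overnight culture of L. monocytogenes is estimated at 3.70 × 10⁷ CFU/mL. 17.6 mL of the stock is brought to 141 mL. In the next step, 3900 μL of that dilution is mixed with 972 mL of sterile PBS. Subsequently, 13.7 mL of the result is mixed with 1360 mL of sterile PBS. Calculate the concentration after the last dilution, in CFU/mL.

184 CFU/mL

Overall dilution factor = 8.011 × 250.2 × 100.3 = 2.01 × 10⁵.
3.70 × 10⁷ CFU/mL / 2.01 × 10⁵ = 184 CFU/mL.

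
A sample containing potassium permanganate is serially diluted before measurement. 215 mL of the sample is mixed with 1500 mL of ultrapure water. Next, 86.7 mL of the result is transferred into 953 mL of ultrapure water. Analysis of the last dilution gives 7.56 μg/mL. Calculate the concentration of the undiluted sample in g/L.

Overall dilution factor = 7.977 × 11.99 = 95.7.
Original = 7.56 μg/mL × 95.7 = 723 μg/mL = 0.723 g/L.

0.723 g/L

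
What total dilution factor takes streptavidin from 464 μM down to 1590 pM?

2.92 × 10⁵

Factor = C₀/C_target = 464 μM / 1590 pM = 2.92 × 10⁵.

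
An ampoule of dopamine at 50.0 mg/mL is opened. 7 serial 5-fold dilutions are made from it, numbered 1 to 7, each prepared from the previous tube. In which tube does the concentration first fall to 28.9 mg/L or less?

tube 5

Tube n has concentration 50.0 mg/mL / 5ⁿ.
Need 5ⁿ ≥ 50.0 mg/mL / 28.9 mg/L = 1730, so n ≥ 4.63.
First such tube: n = 5.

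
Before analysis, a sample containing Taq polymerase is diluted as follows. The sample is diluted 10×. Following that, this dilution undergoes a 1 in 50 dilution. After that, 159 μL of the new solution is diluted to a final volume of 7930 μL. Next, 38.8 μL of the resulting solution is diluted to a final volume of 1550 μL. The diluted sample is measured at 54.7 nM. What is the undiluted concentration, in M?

0.0545 M

Overall dilution factor = 10 × 50 × 49.87 × 39.95 = 9.96 × 10⁵.
Original = 54.7 nM × 9.96 × 10⁵ = 5.45 × 10⁷ nM = 0.0545 M.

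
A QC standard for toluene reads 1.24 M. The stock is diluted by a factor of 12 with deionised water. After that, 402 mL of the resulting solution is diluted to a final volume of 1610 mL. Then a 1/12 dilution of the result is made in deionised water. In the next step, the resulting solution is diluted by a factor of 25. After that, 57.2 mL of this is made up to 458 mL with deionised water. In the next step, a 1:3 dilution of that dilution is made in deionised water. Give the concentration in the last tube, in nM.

Overall dilution factor = 12 × 4.005 × 12 × 25 × 8.007 × 3 = 3.46 × 10⁵.
1.24 M / 3.46 × 10⁵ = 3.58 × 10⁻⁶ M = 3580 nM.

3580 nM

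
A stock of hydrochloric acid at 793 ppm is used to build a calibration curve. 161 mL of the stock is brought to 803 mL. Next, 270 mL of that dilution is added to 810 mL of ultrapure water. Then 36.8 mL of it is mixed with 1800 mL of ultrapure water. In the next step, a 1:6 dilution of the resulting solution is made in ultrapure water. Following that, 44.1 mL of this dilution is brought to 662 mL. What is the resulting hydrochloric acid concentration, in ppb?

8.84 ppb

Overall dilution factor = 4.988 × 4 × 49.91 × 6 × 15.01 = 8.97 × 10⁴.
793 ppm / 8.97 × 10⁴ = 8.84 × 10⁻³ ppm = 8.84 ppb.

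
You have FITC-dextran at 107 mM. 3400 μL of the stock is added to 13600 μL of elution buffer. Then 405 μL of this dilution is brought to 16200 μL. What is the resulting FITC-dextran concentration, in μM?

Overall dilution factor = 5 × 40 = 200.
107 mM / 200 = 0.535 mM = 535 μM.

535 μM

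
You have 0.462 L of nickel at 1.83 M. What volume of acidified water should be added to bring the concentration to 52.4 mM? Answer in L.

15.7 L

52.4 mM = 0.0524 M.
V₂ = C₁V₁/C₂ = 1.83 × 0.462 / 0.0524 = 16.1 L.
Diluent to add = V₂ − V₁ = 16.1 − 0.462 = 15.7 L.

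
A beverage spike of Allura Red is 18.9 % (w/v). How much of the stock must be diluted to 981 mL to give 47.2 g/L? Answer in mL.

47.2 g/L = 4.72 % (w/v).
V₁ = C₂V₂/C₁ = 4.72 × 981 / 18.9 = 245 mL.

245 mL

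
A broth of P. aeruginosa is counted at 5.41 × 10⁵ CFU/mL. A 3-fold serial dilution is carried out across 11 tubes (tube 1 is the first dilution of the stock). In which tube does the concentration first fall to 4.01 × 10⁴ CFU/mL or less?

Tube n has concentration 5.41 × 10⁵ CFU/mL / 3ⁿ.
Need 3ⁿ ≥ 5.41 × 10⁵ CFU/mL / 4.01 × 10⁴ CFU/mL = 13.5, so n ≥ 2.37.
First such tube: n = 3.

tube 3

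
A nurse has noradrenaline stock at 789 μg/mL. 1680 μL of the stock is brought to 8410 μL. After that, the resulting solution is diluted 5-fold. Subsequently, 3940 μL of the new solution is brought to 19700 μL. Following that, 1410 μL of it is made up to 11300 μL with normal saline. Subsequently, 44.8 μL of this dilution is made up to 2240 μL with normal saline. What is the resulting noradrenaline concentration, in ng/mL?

15.7 ng/mL

Overall dilution factor = 5.006 × 5 × 5 × 8.014 × 50 = 5.01 × 10⁴.
789 μg/mL / 5.01 × 10⁴ = 0.0157 μg/mL = 15.7 ng/mL.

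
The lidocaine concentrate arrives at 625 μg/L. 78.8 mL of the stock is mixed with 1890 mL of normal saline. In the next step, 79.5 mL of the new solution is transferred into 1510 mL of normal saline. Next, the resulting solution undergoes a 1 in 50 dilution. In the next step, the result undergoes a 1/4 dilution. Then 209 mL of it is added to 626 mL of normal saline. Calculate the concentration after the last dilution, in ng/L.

Overall dilution factor = 24.98 × 19.99 × 50 × 4 × 3.995 = 3.99 × 10⁵.
625 μg/L / 3.99 × 10⁵ = 1.57 × 10⁻³ μg/L = 1.57 ng/L.

1.57 ng/L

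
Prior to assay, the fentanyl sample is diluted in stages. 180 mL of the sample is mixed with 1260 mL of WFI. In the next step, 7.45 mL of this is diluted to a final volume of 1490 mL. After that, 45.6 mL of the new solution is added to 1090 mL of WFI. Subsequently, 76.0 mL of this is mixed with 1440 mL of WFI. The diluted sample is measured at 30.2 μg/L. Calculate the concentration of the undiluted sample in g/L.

24.0 g/L

Overall dilution factor = 8 × 200 × 24.90 × 19.95 = 7.95 × 10⁵.
Original = 30.2 μg/L × 7.95 × 10⁵ = 2.40 × 10⁷ μg/L = 24.0 g/L.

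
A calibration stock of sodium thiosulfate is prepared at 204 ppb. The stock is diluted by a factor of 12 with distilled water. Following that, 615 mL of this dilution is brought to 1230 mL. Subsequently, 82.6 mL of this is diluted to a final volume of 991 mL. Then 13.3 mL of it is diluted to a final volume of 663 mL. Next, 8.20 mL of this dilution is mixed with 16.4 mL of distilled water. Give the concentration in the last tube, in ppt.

4.74 ppt

Overall dilution factor = 12 × 2 × 12.00 × 49.85 × 3 = 4.31 × 10⁴.
204 ppb / 4.31 × 10⁴ = 4.74 × 10⁻³ ppb = 4.74 ppt.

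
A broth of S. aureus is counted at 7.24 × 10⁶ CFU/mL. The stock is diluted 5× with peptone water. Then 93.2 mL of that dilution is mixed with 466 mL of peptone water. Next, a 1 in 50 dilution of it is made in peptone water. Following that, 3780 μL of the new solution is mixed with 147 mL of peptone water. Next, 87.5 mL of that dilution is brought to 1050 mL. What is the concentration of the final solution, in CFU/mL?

10.1 CFU/mL

Overall dilution factor = 5 × 6 × 50 × 39.89 × 12 = 7.18 × 10⁵.
7.24 × 10⁶ CFU/mL / 7.18 × 10⁵ = 10.1 CFU/mL.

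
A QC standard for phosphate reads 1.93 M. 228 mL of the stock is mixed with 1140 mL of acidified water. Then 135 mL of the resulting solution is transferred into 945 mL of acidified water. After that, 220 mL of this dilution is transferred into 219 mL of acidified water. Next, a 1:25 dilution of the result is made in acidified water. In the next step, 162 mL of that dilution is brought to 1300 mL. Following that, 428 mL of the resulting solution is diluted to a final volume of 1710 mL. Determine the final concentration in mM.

Overall dilution factor = 6 × 8 × 1.995 × 25 × 8.025 × 3.995 = 7.68 × 10⁴.
1.93 M / 7.68 × 10⁴ = 2.51 × 10⁻⁵ M = 0.0251 mM.

0.0251 mM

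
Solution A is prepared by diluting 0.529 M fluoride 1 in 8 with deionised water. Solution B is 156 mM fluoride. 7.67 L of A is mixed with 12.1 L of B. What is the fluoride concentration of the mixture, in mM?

121 mM

C_A = 0.529 M / 8 = 0.0661 M.
C_B = 156 mM = 0.156 M.
C_mix = (C_A·V_A + C_B·V_B)/(V_A + V_B) = (0.0661×7.67 + 0.156×12.1) / 19.77 = 0.121 M = 121 mM.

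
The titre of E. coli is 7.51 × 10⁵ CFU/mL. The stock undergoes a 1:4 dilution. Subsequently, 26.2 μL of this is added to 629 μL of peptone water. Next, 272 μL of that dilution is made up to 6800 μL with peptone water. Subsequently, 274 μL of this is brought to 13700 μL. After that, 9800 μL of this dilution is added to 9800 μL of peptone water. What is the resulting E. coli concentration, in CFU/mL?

3.00 CFU/mL

Overall dilution factor = 4 × 25.01 × 25 × 50 × 2 = 2.50 × 10⁵.
7.51 × 10⁵ CFU/mL / 2.50 × 10⁵ = 3.00 CFU/mL.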